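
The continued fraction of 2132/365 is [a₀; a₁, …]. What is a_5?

2

2132 = 5·365 + 307   →  a_0 = 5
365 = 1·307 + 58   →  a_1 = 1
307 = 5·58 + 17   →  a_2 = 5
58 = 3·17 + 7   →  a_3 = 3
17 = 2·7 + 3   →  a_4 = 2
7 = 2·3 + 1   →  a_5 = 2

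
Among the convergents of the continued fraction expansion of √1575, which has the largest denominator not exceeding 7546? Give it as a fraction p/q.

√1575 = [39; 1, 2, 5, 2, 1, 78, …] (period length 6).
Convergents:
  p_0/q_0 = 39/1
  p_1/q_1 = 40/1
  p_2/q_2 = 119/3
  p_3/q_3 = 635/16
  p_4/q_4 = 1389/35
  p_5/q_5 = 2024/51
  p_6/q_6 = 159261/4013
  p_7/q_7 = 161285/4064
  p_8/q_8 = 481831/12141
q_7 = 4064 ≤ 7546 < 12141 = q_8, so the answer is 161285/4064.

161285/4064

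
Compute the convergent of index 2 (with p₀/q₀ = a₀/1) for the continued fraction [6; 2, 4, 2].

Using pₖ = aₖpₖ₋₁ + pₖ₋₂, qₖ = aₖqₖ₋₁ + qₖ₋₂ (with p₋₁=1, p₋₂=0, q₋₁=0, q₋₂=1):
  k=0: a=6, p=6, q=1
  k=1: a=2, p=13, q=2
  k=2: a=4, p=58, q=9

58/9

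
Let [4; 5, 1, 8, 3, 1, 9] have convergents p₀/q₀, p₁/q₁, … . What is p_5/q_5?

909/218

Using pₖ = aₖpₖ₋₁ + pₖ₋₂, qₖ = aₖqₖ₋₁ + qₖ₋₂ (with p₋₁=1, p₋₂=0, q₋₁=0, q₋₂=1):
  k=0: a=4, p=4, q=1
  k=1: a=5, p=21, q=5
  k=2: a=1, p=25, q=6
  k=3: a=8, p=221, q=53
  k=4: a=3, p=688, q=165
  k=5: a=1, p=909, q=218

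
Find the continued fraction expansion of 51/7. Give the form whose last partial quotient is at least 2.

51 = 7·7 + 2
7 = 3·2 + 1
2 = 2·1 + 0  (stop)
So 51/7 = [7; 3, 2].

[7; 3, 2]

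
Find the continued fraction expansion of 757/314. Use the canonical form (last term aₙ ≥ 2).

757 = 2*314 + 129
314 = 2*129 + 56
129 = 2*56 + 17
56 = 3*17 + 5
17 = 3*5 + 2
5 = 2*2 + 1
2 = 2*1 + 0  (stop)
So 757/314 = [2; 2, 2, 3, 3, 2, 2].

[2; 2, 2, 3, 3, 2, 2]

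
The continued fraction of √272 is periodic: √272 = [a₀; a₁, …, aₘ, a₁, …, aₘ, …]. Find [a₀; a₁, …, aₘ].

[16; 2, 32]

a₀ = ⌊√272⌋ = 16.
With m₀=0, d₀=1 and mₖ₊₁ = dₖaₖ − mₖ, dₖ₊₁ = (n − mₖ₊₁²)/dₖ, aₖ₊₁ = ⌊(a₀+mₖ₊₁)/dₖ₊₁⌋:
  k=1: m=16, d=16, a=2
  k=2: m=16, d=1, a=32
d=1 and a=2a₀=32 at k=2, so the next step gives (m, d) = (16, 16) again — its k=1 value — and the period has length 2.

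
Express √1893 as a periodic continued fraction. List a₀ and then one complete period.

a₀ = ⌊√1893⌋ = 43.
With m₀=0, d₀=1 and mₖ₊₁ = dₖaₖ − mₖ, dₖ₊₁ = (n − mₖ₊₁²)/dₖ, aₖ₊₁ = ⌊(a₀+mₖ₊₁)/dₖ₊₁⌋:
  k=1: m=43, d=44, a=1
  k=2: m=1, d=43, a=1
  k=3: m=42, d=3, a=28
  k=4: m=42, d=43, a=1
  k=5: m=1, d=44, a=1
  k=6: m=43, d=1, a=86
d=1 and a=2a₀=86 at k=6, so the next step gives (m, d) = (43, 44) again — its k=1 value — and the period has length 6.

[43; 1, 1, 28, 1, 1, 86]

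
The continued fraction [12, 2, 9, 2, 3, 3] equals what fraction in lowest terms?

5701/457

Using pₖ = aₖpₖ₋₁ + pₖ₋₂ and qₖ = aₖqₖ₋₁ + qₖ₋₂:
  k=0: a=12, p=12, q=1
  k=1: a=2, p=25, q=2
  k=2: a=9, p=237, q=19
  k=3: a=2, p=499, q=40
  k=4: a=3, p=1734, q=139
  k=5: a=3, p=5701, q=457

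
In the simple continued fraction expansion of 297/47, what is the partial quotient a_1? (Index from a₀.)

3

297 = 6·47 + 15   →  a_0 = 6
47 = 3·15 + 2   →  a_1 = 3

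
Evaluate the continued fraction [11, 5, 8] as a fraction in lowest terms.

459/41

Using pₖ = aₖpₖ₋₁ + pₖ₋₂ and qₖ = aₖqₖ₋₁ + qₖ₋₂:
  k=0: a=11, p=11, q=1
  k=1: a=5, p=56, q=5
  k=2: a=8, p=459, q=41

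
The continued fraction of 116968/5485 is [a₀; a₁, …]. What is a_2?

13

116968 = 21·5485 + 1783   →  a_0 = 21
5485 = 3·1783 + 136   →  a_1 = 3
1783 = 13·136 + 15   →  a_2 = 13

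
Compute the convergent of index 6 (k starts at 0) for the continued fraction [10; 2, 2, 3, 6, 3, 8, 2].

Using pₖ = aₖpₖ₋₁ + pₖ₋₂, qₖ = aₖqₖ₋₁ + qₖ₋₂ (with p₋₁=1, p₋₂=0, q₋₁=0, q₋₂=1):
  k=0: a=10, p=10, q=1
  k=1: a=2, p=21, q=2
  k=2: a=2, p=52, q=5
  k=3: a=3, p=177, q=17
  k=4: a=6, p=1114, q=107
  k=5: a=3, p=3519, q=338
  k=6: a=8, p=29266, q=2811

29266/2811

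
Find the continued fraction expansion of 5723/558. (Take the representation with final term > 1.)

5723 = 10·558 + 143
558 = 3·143 + 129
143 = 1·129 + 14
129 = 9·14 + 3
14 = 4·3 + 2
3 = 1·2 + 1
2 = 2·1 + 0  (stop)
So 5723/558 = [10; 3, 1, 9, 4, 1, 2].

[10; 3, 1, 9, 4, 1, 2]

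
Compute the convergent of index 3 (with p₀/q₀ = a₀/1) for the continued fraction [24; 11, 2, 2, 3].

Using pₖ = aₖpₖ₋₁ + pₖ₋₂, qₖ = aₖqₖ₋₁ + qₖ₋₂ (with p₋₁=1, p₋₂=0, q₋₁=0, q₋₂=1):
  k=0: a=24, p=24, q=1
  k=1: a=11, p=265, q=11
  k=2: a=2, p=554, q=23
  k=3: a=2, p=1373, q=57

1373/57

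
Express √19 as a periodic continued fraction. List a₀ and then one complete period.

[4; 2, 1, 3, 1, 2, 8]

a₀ = ⌊√19⌋ = 4.
With m₀=0, d₀=1 and mₖ₊₁ = dₖaₖ − mₖ, dₖ₊₁ = (n − mₖ₊₁²)/dₖ, aₖ₊₁ = ⌊(a₀+mₖ₊₁)/dₖ₊₁⌋:
  k=1: m=4, d=3, a=2
  k=2: m=2, d=5, a=1
  k=3: m=3, d=2, a=3
  k=4: m=3, d=5, a=1
  k=5: m=2, d=3, a=2
  k=6: m=4, d=1, a=8
d=1 and a=2a₀=8 at k=6, so the next step gives (m, d) = (4, 3) again — its k=1 value — and the period has length 6.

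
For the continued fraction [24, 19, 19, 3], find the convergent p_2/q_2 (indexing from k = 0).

Using pₖ = aₖpₖ₋₁ + pₖ₋₂, qₖ = aₖqₖ₋₁ + qₖ₋₂ (with p₋₁=1, p₋₂=0, q₋₁=0, q₋₂=1):
  k=0: a=24, p=24, q=1
  k=1: a=19, p=457, q=19
  k=2: a=19, p=8707, q=362

8707/362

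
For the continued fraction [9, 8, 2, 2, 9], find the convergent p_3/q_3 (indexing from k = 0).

383/42

Using pₖ = aₖpₖ₋₁ + pₖ₋₂, qₖ = aₖqₖ₋₁ + qₖ₋₂ (with p₋₁=1, p₋₂=0, q₋₁=0, q₋₂=1):
  k=0: a=9, p=9, q=1
  k=1: a=8, p=73, q=8
  k=2: a=2, p=155, q=17
  k=3: a=2, p=383, q=42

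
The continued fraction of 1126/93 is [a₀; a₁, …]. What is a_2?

3

1126 = 12·93 + 10   →  a_0 = 12
93 = 9·10 + 3   →  a_1 = 9
10 = 3·3 + 1   →  a_2 = 3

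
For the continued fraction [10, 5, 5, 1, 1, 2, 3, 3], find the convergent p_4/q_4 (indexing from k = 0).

Using pₖ = aₖpₖ₋₁ + pₖ₋₂, qₖ = aₖqₖ₋₁ + qₖ₋₂ (with p₋₁=1, p₋₂=0, q₋₁=0, q₋₂=1):
  k=0: a=10, p=10, q=1
  k=1: a=5, p=51, q=5
  k=2: a=5, p=265, q=26
  k=3: a=1, p=316, q=31
  k=4: a=1, p=581, q=57

581/57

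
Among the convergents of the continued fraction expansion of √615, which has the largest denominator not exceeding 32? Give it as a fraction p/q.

√615 = [24; 1, 3, 1, 48, …] (period length 4).
Convergents:
  p_0/q_0 = 24/1
  p_1/q_1 = 25/1
  p_2/q_2 = 99/4
  p_3/q_3 = 124/5
  p_4/q_4 = 6051/244
q_3 = 5 ≤ 32 < 244 = q_4, so the answer is 124/5.

124/5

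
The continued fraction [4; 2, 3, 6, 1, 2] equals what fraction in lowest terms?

647/146

Using pₖ = aₖpₖ₋₁ + pₖ₋₂ and qₖ = aₖqₖ₋₁ + qₖ₋₂:
  k=0: a=4, p=4, q=1
  k=1: a=2, p=9, q=2
  k=2: a=3, p=31, q=7
  k=3: a=6, p=195, q=44
  k=4: a=1, p=226, q=51
  k=5: a=2, p=647, q=146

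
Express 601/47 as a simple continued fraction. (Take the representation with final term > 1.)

601 = 12·47 + 37
47 = 1·37 + 10
37 = 3·10 + 7
10 = 1·7 + 3
7 = 2·3 + 1
3 = 3·1 + 0  (stop)
So 601/47 = [12; 1, 3, 1, 2, 3].

[12; 1, 3, 1, 2, 3]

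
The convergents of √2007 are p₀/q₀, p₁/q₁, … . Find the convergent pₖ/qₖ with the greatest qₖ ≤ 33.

√2007 = [44; 1, 3, 1, 88, …] (period length 4).
Convergents:
  p_0/q_0 = 44/1
  p_1/q_1 = 45/1
  p_2/q_2 = 179/4
  p_3/q_3 = 224/5
  p_4/q_4 = 19891/444
q_3 = 5 ≤ 33 < 444 = q_4, so the answer is 224/5.

224/5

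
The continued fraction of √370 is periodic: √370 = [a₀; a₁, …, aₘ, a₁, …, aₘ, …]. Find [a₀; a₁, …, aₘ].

a₀ = ⌊√370⌋ = 19.
With m₀=0, d₀=1 and mₖ₊₁ = dₖaₖ − mₖ, dₖ₊₁ = (n − mₖ₊₁²)/dₖ, aₖ₊₁ = ⌊(a₀+mₖ₊₁)/dₖ₊₁⌋:
  k=1: m=19, d=9, a=4
  k=2: m=17, d=9, a=4
  k=3: m=19, d=1, a=38
d=1 and a=2a₀=38 at k=3, so the next step gives (m, d) = (19, 9) again — its k=1 value — and the period has length 3.

[19; 4, 4, 38]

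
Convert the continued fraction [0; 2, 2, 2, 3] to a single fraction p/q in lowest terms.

Using pₖ = aₖpₖ₋₁ + pₖ₋₂ and qₖ = aₖqₖ₋₁ + qₖ₋₂:
  k=0: a=0, p=0, q=1
  k=1: a=2, p=1, q=2
  k=2: a=2, p=2, q=5
  k=3: a=2, p=5, q=12
  k=4: a=3, p=17, q=41

17/41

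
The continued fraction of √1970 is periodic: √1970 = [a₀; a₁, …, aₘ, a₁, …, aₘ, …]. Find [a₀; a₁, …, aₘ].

a₀ = ⌊√1970⌋ = 44.
With m₀=0, d₀=1 and mₖ₊₁ = dₖaₖ − mₖ, dₖ₊₁ = (n − mₖ₊₁²)/dₖ, aₖ₊₁ = ⌊(a₀+mₖ₊₁)/dₖ₊₁⌋:
  k=1: m=44, d=34, a=2
  k=2: m=24, d=41, a=1
  k=3: m=17, d=41, a=1
  k=4: m=24, d=34, a=2
  k=5: m=44, d=1, a=88
d=1 and a=2a₀=88 at k=5, so the next step gives (m, d) = (44, 34) again — its k=1 value — and the period has length 5.

[44; 2, 1, 1, 2, 88]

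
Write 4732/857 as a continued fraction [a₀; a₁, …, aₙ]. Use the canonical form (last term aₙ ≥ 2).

4732 = 5×857 + 447
857 = 1×447 + 410
447 = 1×410 + 37
410 = 11×37 + 3
37 = 12×3 + 1
3 = 3×1 + 0  (stop)
So 4732/857 = [5; 1, 1, 11, 12, 3].

[5; 1, 1, 11, 12, 3]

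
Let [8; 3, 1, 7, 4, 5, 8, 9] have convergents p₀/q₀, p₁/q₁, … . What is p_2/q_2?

33/4

Using pₖ = aₖpₖ₋₁ + pₖ₋₂, qₖ = aₖqₖ₋₁ + qₖ₋₂ (with p₋₁=1, p₋₂=0, q₋₁=0, q₋₂=1):
  k=0: a=8, p=8, q=1
  k=1: a=3, p=25, q=3
  k=2: a=1, p=33, q=4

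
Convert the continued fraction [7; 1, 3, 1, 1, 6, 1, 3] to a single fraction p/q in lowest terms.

2046/263

Using pₖ = aₖpₖ₋₁ + pₖ₋₂ and qₖ = aₖqₖ₋₁ + qₖ₋₂:
  k=0: a=7, p=7, q=1
  k=1: a=1, p=8, q=1
  k=2: a=3, p=31, q=4
  k=3: a=1, p=39, q=5
  k=4: a=1, p=70, q=9
  k=5: a=6, p=459, q=59
  k=6: a=1, p=529, q=68
  k=7: a=3, p=2046, q=263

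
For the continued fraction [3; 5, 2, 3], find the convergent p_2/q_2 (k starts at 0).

35/11

Using pₖ = aₖpₖ₋₁ + pₖ₋₂, qₖ = aₖqₖ₋₁ + qₖ₋₂ (with p₋₁=1, p₋₂=0, q₋₁=0, q₋₂=1):
  k=0: a=3, p=3, q=1
  k=1: a=5, p=16, q=5
  k=2: a=2, p=35, q=11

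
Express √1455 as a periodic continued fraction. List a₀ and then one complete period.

a₀ = ⌊√1455⌋ = 38.
With m₀=0, d₀=1 and mₖ₊₁ = dₖaₖ − mₖ, dₖ₊₁ = (n − mₖ₊₁²)/dₖ, aₖ₊₁ = ⌊(a₀+mₖ₊₁)/dₖ₊₁⌋:
  k=1: m=38, d=11, a=6
  k=2: m=28, d=61, a=1
  k=3: m=33, d=6, a=11
  k=4: m=33, d=61, a=1
  k=5: m=28, d=11, a=6
  k=6: m=38, d=1, a=76
d=1 and a=2a₀=76 at k=6, so the next step gives (m, d) = (38, 11) again — its k=1 value — and the period has length 6.

[38; 6, 1, 11, 1, 6, 76]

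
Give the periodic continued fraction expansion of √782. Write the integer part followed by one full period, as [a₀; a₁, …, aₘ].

a₀ = ⌊√782⌋ = 27.
With m₀=0, d₀=1 and mₖ₊₁ = dₖaₖ − mₖ, dₖ₊₁ = (n − mₖ₊₁²)/dₖ, aₖ₊₁ = ⌊(a₀+mₖ₊₁)/dₖ₊₁⌋:
  k=1: m=27, d=53, a=1
  k=2: m=26, d=2, a=26
  k=3: m=26, d=53, a=1
  k=4: m=27, d=1, a=54
d=1 and a=2a₀=54 at k=4, so the next step gives (m, d) = (27, 53) again — its k=1 value — and the period has length 4.

[27; 1, 26, 1, 54]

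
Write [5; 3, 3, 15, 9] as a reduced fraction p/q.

Fold from the inside: start with 9/1.
  15 + 1/9 = 136/9
  3 + 9/136 = 417/136
  3 + 136/417 = 1387/417
  5 + 417/1387 = 7352/1387

7352/1387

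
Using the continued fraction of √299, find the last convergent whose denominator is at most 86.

415/24

√299 = [17; 3, 2, 3, 34, …] (period length 4).
Convergents:
  p_0/q_0 = 17/1
  p_1/q_1 = 52/3
  p_2/q_2 = 121/7
  p_3/q_3 = 415/24
  p_4/q_4 = 14231/823
q_3 = 24 ≤ 86 < 823 = q_4, so the answer is 415/24.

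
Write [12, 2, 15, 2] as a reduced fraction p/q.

Fold from the inside: start with 2/1.
  15 + 1/2 = 31/2
  2 + 2/31 = 64/31
  12 + 31/64 = 799/64

799/64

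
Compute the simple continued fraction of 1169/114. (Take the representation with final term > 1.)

1169 = 10×114 + 29
114 = 3×29 + 27
29 = 1×27 + 2
27 = 13×2 + 1
2 = 2×1 + 0  (stop)
So 1169/114 = [10; 3, 1, 13, 2].

[10; 3, 1, 13, 2]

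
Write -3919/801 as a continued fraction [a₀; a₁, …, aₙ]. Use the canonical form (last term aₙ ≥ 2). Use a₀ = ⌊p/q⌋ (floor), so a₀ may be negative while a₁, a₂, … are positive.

[-5; 9, 3, 5, 2, 2]

-3919 = -5×801 + 86
801 = 9×86 + 27
86 = 3×27 + 5
27 = 5×5 + 2
5 = 2×2 + 1
2 = 2×1 + 0  (stop)
So -3919/801 = [-5; 9, 3, 5, 2, 2].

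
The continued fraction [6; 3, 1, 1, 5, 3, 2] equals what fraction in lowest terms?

1803/287

Using pₖ = aₖpₖ₋₁ + pₖ₋₂ and qₖ = aₖqₖ₋₁ + qₖ₋₂:
  k=0: a=6, p=6, q=1
  k=1: a=3, p=19, q=3
  k=2: a=1, p=25, q=4
  k=3: a=1, p=44, q=7
  k=4: a=5, p=245, q=39
  k=5: a=3, p=779, q=124
  k=6: a=2, p=1803, q=287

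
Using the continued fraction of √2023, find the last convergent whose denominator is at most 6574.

182115/4049

√2023 = [44; 1, 43, 1, 88, …] (period length 4).
Convergents:
  p_0/q_0 = 44/1
  p_1/q_1 = 45/1
  p_2/q_2 = 1979/44
  p_3/q_3 = 2024/45
  p_4/q_4 = 180091/4004
  p_5/q_5 = 182115/4049
  p_6/q_6 = 8011036/178111
q_5 = 4049 ≤ 6574 < 178111 = q_6, so the answer is 182115/4049.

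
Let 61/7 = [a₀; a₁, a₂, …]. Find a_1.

61 = 8·7 + 5   →  a_0 = 8
7 = 1·5 + 2   →  a_1 = 1

1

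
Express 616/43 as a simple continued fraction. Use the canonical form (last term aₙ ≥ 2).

616 = 14*43 + 14
43 = 3*14 + 1
14 = 14*1 + 0  (stop)
So 616/43 = [14; 3, 14].

[14; 3, 14]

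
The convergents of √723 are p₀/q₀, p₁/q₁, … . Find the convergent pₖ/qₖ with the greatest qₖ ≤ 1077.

13041/485

√723 = [26; 1, 7, 1, 52, …] (period length 4).
Convergents:
  p_0/q_0 = 26/1
  p_1/q_1 = 27/1
  p_2/q_2 = 215/8
  p_3/q_3 = 242/9
  p_4/q_4 = 12799/476
  p_5/q_5 = 13041/485
  p_6/q_6 = 104086/3871
q_5 = 485 ≤ 1077 < 3871 = q_6, so the answer is 13041/485.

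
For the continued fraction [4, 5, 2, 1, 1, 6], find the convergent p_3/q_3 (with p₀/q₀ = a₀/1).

67/16

Using pₖ = aₖpₖ₋₁ + pₖ₋₂, qₖ = aₖqₖ₋₁ + qₖ₋₂ (with p₋₁=1, p₋₂=0, q₋₁=0, q₋₂=1):
  k=0: a=4, p=4, q=1
  k=1: a=5, p=21, q=5
  k=2: a=2, p=46, q=11
  k=3: a=1, p=67, q=16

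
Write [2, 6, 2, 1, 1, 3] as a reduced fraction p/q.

248/115

Using pₖ = aₖpₖ₋₁ + pₖ₋₂ and qₖ = aₖqₖ₋₁ + qₖ₋₂:
  k=0: a=2, p=2, q=1
  k=1: a=6, p=13, q=6
  k=2: a=2, p=28, q=13
  k=3: a=1, p=41, q=19
  k=4: a=1, p=69, q=32
  k=5: a=3, p=248, q=115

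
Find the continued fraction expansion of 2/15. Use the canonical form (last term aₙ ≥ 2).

[0; 7, 2]

2 = 0·15 + 2
15 = 7·2 + 1
2 = 2·1 + 0  (stop)
So 2/15 = [0; 7, 2].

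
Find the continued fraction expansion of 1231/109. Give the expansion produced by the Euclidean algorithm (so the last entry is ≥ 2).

[11; 3, 2, 2, 6]

1231 = 11×109 + 32
109 = 3×32 + 13
32 = 2×13 + 6
13 = 2×6 + 1
6 = 6×1 + 0  (stop)
So 1231/109 = [11; 3, 2, 2, 6].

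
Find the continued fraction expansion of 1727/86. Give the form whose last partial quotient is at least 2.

[20; 12, 3, 2]

1727 = 20*86 + 7
86 = 12*7 + 2
7 = 3*2 + 1
2 = 2*1 + 0  (stop)
So 1727/86 = [20; 12, 3, 2].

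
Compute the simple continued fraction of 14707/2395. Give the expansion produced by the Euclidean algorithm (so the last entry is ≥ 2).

14707 = 6×2395 + 337
2395 = 7×337 + 36
337 = 9×36 + 13
36 = 2×13 + 10
13 = 1×10 + 3
10 = 3×3 + 1
3 = 3×1 + 0  (stop)
So 14707/2395 = [6; 7, 9, 2, 1, 3, 3].

[6; 7, 9, 2, 1, 3, 3]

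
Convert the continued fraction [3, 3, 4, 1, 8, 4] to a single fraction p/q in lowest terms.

1921/580

Fold from the inside: start with 4/1.
  8 + 1/4 = 33/4
  1 + 4/33 = 37/33
  4 + 33/37 = 181/37
  3 + 37/181 = 580/181
  3 + 181/580 = 1921/580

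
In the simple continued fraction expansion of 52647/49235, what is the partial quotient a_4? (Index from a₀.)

52647 = 1·49235 + 3412   →  a_0 = 1
49235 = 14·3412 + 1467   →  a_1 = 14
3412 = 2·1467 + 478   →  a_2 = 2
1467 = 3·478 + 33   →  a_3 = 3
478 = 14·33 + 16   →  a_4 = 14

14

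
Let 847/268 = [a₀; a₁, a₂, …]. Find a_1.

847 = 3·268 + 43   →  a_0 = 3
268 = 6·43 + 10   →  a_1 = 6

6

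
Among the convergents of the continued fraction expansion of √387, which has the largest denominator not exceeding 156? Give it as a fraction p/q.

√387 = [19; 1, 2, 19, 2, 1, 38, …] (period length 6).
Convergents:
  p_0/q_0 = 19/1
  p_1/q_1 = 20/1
  p_2/q_2 = 59/3
  p_3/q_3 = 1141/58
  p_4/q_4 = 2341/119
  p_5/q_5 = 3482/177
q_4 = 119 ≤ 156 < 177 = q_5, so the answer is 2341/119.

2341/119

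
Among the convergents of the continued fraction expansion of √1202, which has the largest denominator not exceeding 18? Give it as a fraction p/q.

√1202 = [34; 1, 2, 34, 2, 1, 68, …] (period length 6).
Convergents:
  p_0/q_0 = 34/1
  p_1/q_1 = 35/1
  p_2/q_2 = 104/3
  p_3/q_3 = 3571/103
q_2 = 3 ≤ 18 < 103 = q_3, so the answer is 104/3.

104/3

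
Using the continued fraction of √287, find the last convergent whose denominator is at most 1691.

9775/577

√287 = [16; 1, 15, 1, 32, …] (period length 4).
Convergents:
  p_0/q_0 = 16/1
  p_1/q_1 = 17/1
  p_2/q_2 = 271/16
  p_3/q_3 = 288/17
  p_4/q_4 = 9487/560
  p_5/q_5 = 9775/577
  p_6/q_6 = 156112/9215
q_5 = 577 ≤ 1691 < 9215 = q_6, so the answer is 9775/577.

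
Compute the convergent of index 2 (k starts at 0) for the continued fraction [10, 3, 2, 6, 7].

72/7

Using pₖ = aₖpₖ₋₁ + pₖ₋₂, qₖ = aₖqₖ₋₁ + qₖ₋₂ (with p₋₁=1, p₋₂=0, q₋₁=0, q₋₂=1):
  k=0: a=10, p=10, q=1
  k=1: a=3, p=31, q=3
  k=2: a=2, p=72, q=7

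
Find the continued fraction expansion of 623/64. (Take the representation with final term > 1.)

623 = 9*64 + 47
64 = 1*47 + 17
47 = 2*17 + 13
17 = 1*13 + 4
13 = 3*4 + 1
4 = 4*1 + 0  (stop)
So 623/64 = [9; 1, 2, 1, 3, 4].

[9; 1, 2, 1, 3, 4]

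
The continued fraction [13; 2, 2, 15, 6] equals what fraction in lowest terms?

6259/467

Fold from the inside: start with 6/1.
  15 + 1/6 = 91/6
  2 + 6/91 = 188/91
  2 + 91/188 = 467/188
  13 + 188/467 = 6259/467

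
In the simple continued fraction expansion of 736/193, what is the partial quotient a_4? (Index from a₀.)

1

736 = 3·193 + 157   →  a_0 = 3
193 = 1·157 + 36   →  a_1 = 1
157 = 4·36 + 13   →  a_2 = 4
36 = 2·13 + 10   →  a_3 = 2
13 = 1·10 + 3   →  a_4 = 1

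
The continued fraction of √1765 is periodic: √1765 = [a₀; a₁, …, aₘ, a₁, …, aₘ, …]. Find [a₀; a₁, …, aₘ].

a₀ = ⌊√1765⌋ = 42.
With m₀=0, d₀=1 and mₖ₊₁ = dₖaₖ − mₖ, dₖ₊₁ = (n − mₖ₊₁²)/dₖ, aₖ₊₁ = ⌊(a₀+mₖ₊₁)/dₖ₊₁⌋:
  k=1: m=42, d=1, a=84
d=1 and a=2a₀=84 at k=1, so the next step gives (m, d) = (42, 1) again — its k=1 value — and the period has length 1.

[42; 84]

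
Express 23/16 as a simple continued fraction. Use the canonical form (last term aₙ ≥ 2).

23 = 1·16 + 7
16 = 2·7 + 2
7 = 3·2 + 1
2 = 2·1 + 0  (stop)
So 23/16 = [1; 2, 3, 2].

[1; 2, 3, 2]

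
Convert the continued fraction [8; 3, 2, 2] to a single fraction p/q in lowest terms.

Using pₖ = aₖpₖ₋₁ + pₖ₋₂ and qₖ = aₖqₖ₋₁ + qₖ₋₂:
  k=0: a=8, p=8, q=1
  k=1: a=3, p=25, q=3
  k=2: a=2, p=58, q=7
  k=3: a=2, p=141, q=17

141/17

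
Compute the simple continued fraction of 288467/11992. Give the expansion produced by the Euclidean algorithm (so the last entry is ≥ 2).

288467 = 24×11992 + 659
11992 = 18×659 + 130
659 = 5×130 + 9
130 = 14×9 + 4
9 = 2×4 + 1
4 = 4×1 + 0  (stop)
So 288467/11992 = [24; 18, 5, 14, 2, 4].

[24; 18, 5, 14, 2, 4]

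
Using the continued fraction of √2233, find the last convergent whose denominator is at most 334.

10207/216

√2233 = [47; 3, 1, 12, 1, 3, 94, …] (period length 6).
Convergents:
  p_0/q_0 = 47/1
  p_1/q_1 = 142/3
  p_2/q_2 = 189/4
  p_3/q_3 = 2410/51
  p_4/q_4 = 2599/55
  p_5/q_5 = 10207/216
  p_6/q_6 = 962057/20359
q_5 = 216 ≤ 334 < 20359 = q_6, so the answer is 10207/216.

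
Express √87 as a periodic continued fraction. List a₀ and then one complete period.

a₀ = ⌊√87⌋ = 9.

[9; 3, 18]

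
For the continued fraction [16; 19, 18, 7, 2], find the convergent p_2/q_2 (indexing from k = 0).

Using pₖ = aₖpₖ₋₁ + pₖ₋₂, qₖ = aₖqₖ₋₁ + qₖ₋₂ (with p₋₁=1, p₋₂=0, q₋₁=0, q₋₂=1):
  k=0: a=16, p=16, q=1
  k=1: a=19, p=305, q=19
  k=2: a=18, p=5506, q=343

5506/343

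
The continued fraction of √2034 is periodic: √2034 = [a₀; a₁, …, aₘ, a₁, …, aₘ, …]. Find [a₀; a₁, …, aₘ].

a₀ = ⌊√2034⌋ = 45.
With m₀=0, d₀=1 and mₖ₊₁ = dₖaₖ − mₖ, dₖ₊₁ = (n − mₖ₊₁²)/dₖ, aₖ₊₁ = ⌊(a₀+mₖ₊₁)/dₖ₊₁⌋:
  k=1: m=45, d=9, a=10
  k=2: m=45, d=1, a=90
d=1 and a=2a₀=90 at k=2, so the next step gives (m, d) = (45, 9) again — its k=1 value — and the period has length 2.

[45; 10, 90]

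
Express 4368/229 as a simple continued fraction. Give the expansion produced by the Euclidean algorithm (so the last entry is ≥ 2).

[19; 13, 2, 8]

4368 = 19*229 + 17
229 = 13*17 + 8
17 = 2*8 + 1
8 = 8*1 + 0  (stop)
So 4368/229 = [19; 13, 2, 8].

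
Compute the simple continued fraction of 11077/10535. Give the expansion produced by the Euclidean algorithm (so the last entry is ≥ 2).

11077 = 1*10535 + 542
10535 = 19*542 + 237
542 = 2*237 + 68
237 = 3*68 + 33
68 = 2*33 + 2
33 = 16*2 + 1
2 = 2*1 + 0  (stop)
So 11077/10535 = [1; 19, 2, 3, 2, 16, 2].

[1; 19, 2, 3, 2, 16, 2]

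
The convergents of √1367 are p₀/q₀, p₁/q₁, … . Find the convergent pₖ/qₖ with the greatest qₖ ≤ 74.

√1367 = [36; 1, 35, 1, 72, …] (period length 4).
Convergents:
  p_0/q_0 = 36/1
  p_1/q_1 = 37/1
  p_2/q_2 = 1331/36
  p_3/q_3 = 1368/37
  p_4/q_4 = 99827/2700
q_3 = 37 ≤ 74 < 2700 = q_4, so the answer is 1368/37.

1368/37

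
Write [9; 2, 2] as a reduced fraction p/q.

47/5

Fold from the inside: start with 2/1.
  2 + 1/2 = 5/2
  9 + 2/5 = 47/5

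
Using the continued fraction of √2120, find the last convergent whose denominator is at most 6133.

97474/2117

√2120 = [46; 23, 92, …] (period length 2).
Convergents:
  p_0/q_0 = 46/1
  p_1/q_1 = 1059/23
  p_2/q_2 = 97474/2117
  p_3/q_3 = 2242961/48714
q_2 = 2117 ≤ 6133 < 48714 = q_3, so the answer is 97474/2117.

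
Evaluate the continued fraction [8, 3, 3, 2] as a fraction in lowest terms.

Using pₖ = aₖpₖ₋₁ + pₖ₋₂ and qₖ = aₖqₖ₋₁ + qₖ₋₂:
  k=0: a=8, p=8, q=1
  k=1: a=3, p=25, q=3
  k=2: a=3, p=83, q=10
  k=3: a=2, p=191, q=23

191/23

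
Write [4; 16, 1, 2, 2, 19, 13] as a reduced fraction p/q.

Fold from the inside: start with 13/1.
  19 + 1/13 = 248/13
  2 + 13/248 = 509/248
  2 + 248/509 = 1266/509
  1 + 509/1266 = 1775/1266
  16 + 1266/1775 = 29666/1775
  4 + 1775/29666 = 120439/29666

120439/29666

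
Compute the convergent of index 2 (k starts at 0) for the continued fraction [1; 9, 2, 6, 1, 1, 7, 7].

21/19

Using pₖ = aₖpₖ₋₁ + pₖ₋₂, qₖ = aₖqₖ₋₁ + qₖ₋₂ (with p₋₁=1, p₋₂=0, q₋₁=0, q₋₂=1):
  k=0: a=1, p=1, q=1
  k=1: a=9, p=10, q=9
  k=2: a=2, p=21, q=19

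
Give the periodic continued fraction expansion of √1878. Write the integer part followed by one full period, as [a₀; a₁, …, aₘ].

[43; 2, 1, 42, 1, 2, 86]

a₀ = ⌊√1878⌋ = 43.
With m₀=0, d₀=1 and mₖ₊₁ = dₖaₖ − mₖ, dₖ₊₁ = (n − mₖ₊₁²)/dₖ, aₖ₊₁ = ⌊(a₀+mₖ₊₁)/dₖ₊₁⌋:
  k=1: m=43, d=29, a=2
  k=2: m=15, d=57, a=1
  k=3: m=42, d=2, a=42
  k=4: m=42, d=57, a=1
  k=5: m=15, d=29, a=2
  k=6: m=43, d=1, a=86
d=1 and a=2a₀=86 at k=6, so the next step gives (m, d) = (43, 29) again — its k=1 value — and the period has length 6.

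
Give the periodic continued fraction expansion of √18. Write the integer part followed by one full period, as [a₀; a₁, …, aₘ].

[4; 4, 8]

a₀ = ⌊√18⌋ = 4.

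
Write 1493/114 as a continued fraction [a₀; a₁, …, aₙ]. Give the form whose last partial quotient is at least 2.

1493 = 13×114 + 11
114 = 10×11 + 4
11 = 2×4 + 3
4 = 1×3 + 1
3 = 3×1 + 0  (stop)
So 1493/114 = [13; 10, 2, 1, 3].

[13; 10, 2, 1, 3]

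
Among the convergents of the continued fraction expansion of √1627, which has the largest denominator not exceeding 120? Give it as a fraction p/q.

4800/119

√1627 = [40; 2, 1, 39, 1, 2, 80, …] (period length 6).
Convergents:
  p_0/q_0 = 40/1
  p_1/q_1 = 81/2
  p_2/q_2 = 121/3
  p_3/q_3 = 4800/119
  p_4/q_4 = 4921/122
q_3 = 119 ≤ 120 < 122 = q_4, so the answer is 4800/119.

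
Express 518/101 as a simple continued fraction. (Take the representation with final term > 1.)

[5; 7, 1, 3, 3]

518 = 5×101 + 13
101 = 7×13 + 10
13 = 1×10 + 3
10 = 3×3 + 1
3 = 3×1 + 0  (stop)
So 518/101 = [5; 7, 1, 3, 3].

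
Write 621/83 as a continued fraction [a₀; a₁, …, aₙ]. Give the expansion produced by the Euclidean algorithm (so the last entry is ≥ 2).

[7; 2, 13, 3]

621 = 7×83 + 40
83 = 2×40 + 3
40 = 13×3 + 1
3 = 3×1 + 0  (stop)
So 621/83 = [7; 2, 13, 3].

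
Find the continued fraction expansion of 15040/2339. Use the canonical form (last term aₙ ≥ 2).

[6; 2, 3, 13, 12, 2]

15040 = 6*2339 + 1006
2339 = 2*1006 + 327
1006 = 3*327 + 25
327 = 13*25 + 2
25 = 12*2 + 1
2 = 2*1 + 0  (stop)
So 15040/2339 = [6; 2, 3, 13, 12, 2].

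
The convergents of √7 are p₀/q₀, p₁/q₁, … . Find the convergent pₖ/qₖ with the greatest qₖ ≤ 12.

√7 = [2; 1, 1, 1, 4, …] (period length 4).
Convergents:
  p_0/q_0 = 2/1
  p_1/q_1 = 3/1
  p_2/q_2 = 5/2
  p_3/q_3 = 8/3
  p_4/q_4 = 37/14
q_3 = 3 ≤ 12 < 14 = q_4, so the answer is 8/3.

8/3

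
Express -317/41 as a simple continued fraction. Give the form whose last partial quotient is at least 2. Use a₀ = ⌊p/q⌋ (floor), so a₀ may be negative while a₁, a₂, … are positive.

-317 = -8·41 + 11
41 = 3·11 + 8
11 = 1·8 + 3
8 = 2·3 + 2
3 = 1·2 + 1
2 = 2·1 + 0  (stop)
So -317/41 = [-8; 3, 1, 2, 1, 2].

[-8; 3, 1, 2, 1, 2]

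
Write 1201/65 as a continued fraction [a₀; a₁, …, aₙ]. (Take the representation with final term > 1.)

1201 = 18*65 + 31
65 = 2*31 + 3
31 = 10*3 + 1
3 = 3*1 + 0  (stop)
So 1201/65 = [18; 2, 10, 3].

[18; 2, 10, 3]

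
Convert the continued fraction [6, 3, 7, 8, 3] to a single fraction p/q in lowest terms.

3532/559

Fold from the inside: start with 3/1.
  8 + 1/3 = 25/3
  7 + 3/25 = 178/25
  3 + 25/178 = 559/178
  6 + 178/559 = 3532/559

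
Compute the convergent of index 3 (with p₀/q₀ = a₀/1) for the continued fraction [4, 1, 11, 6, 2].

359/73

Using pₖ = aₖpₖ₋₁ + pₖ₋₂, qₖ = aₖqₖ₋₁ + qₖ₋₂ (with p₋₁=1, p₋₂=0, q₋₁=0, q₋₂=1):
  k=0: a=4, p=4, q=1
  k=1: a=1, p=5, q=1
  k=2: a=11, p=59, q=12
  k=3: a=6, p=359, q=73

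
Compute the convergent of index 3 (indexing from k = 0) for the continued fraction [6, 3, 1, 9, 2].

Using pₖ = aₖpₖ₋₁ + pₖ₋₂, qₖ = aₖqₖ₋₁ + qₖ₋₂ (with p₋₁=1, p₋₂=0, q₋₁=0, q₋₂=1):
  k=0: a=6, p=6, q=1
  k=1: a=3, p=19, q=3
  k=2: a=1, p=25, q=4
  k=3: a=9, p=244, q=39

244/39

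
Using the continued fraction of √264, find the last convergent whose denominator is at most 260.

√264 = [16; 4, 32, …] (period length 2).
Convergents:
  p_0/q_0 = 16/1
  p_1/q_1 = 65/4
  p_2/q_2 = 2096/129
  p_3/q_3 = 8449/520
q_2 = 129 ≤ 260 < 520 = q_3, so the answer is 2096/129.

2096/129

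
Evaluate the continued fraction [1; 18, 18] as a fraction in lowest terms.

Fold from the inside: start with 18/1.
  18 + 1/18 = 325/18
  1 + 18/325 = 343/325

343/325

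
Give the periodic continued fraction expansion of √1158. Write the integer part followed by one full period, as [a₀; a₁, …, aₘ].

[34; 34, 68]

a₀ = ⌊√1158⌋ = 34.
With m₀=0, d₀=1 and mₖ₊₁ = dₖaₖ − mₖ, dₖ₊₁ = (n − mₖ₊₁²)/dₖ, aₖ₊₁ = ⌊(a₀+mₖ₊₁)/dₖ₊₁⌋:
  k=1: m=34, d=2, a=34
  k=2: m=34, d=1, a=68
d=1 and a=2a₀=68 at k=2, so the next step gives (m, d) = (34, 2) again — its k=1 value — and the period has length 2.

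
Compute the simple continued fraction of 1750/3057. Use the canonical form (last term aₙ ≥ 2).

[0; 1, 1, 2, 1, 19, 7, 3]

1750 = 0·3057 + 1750
3057 = 1·1750 + 1307
1750 = 1·1307 + 443
1307 = 2·443 + 421
443 = 1·421 + 22
421 = 19·22 + 3
22 = 7·3 + 1
3 = 3·1 + 0  (stop)
So 1750/3057 = [0; 1, 1, 2, 1, 19, 7, 3].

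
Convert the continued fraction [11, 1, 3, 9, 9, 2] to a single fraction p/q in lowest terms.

Using pₖ = aₖpₖ₋₁ + pₖ₋₂ and qₖ = aₖqₖ₋₁ + qₖ₋₂:
  k=0: a=11, p=11, q=1
  k=1: a=1, p=12, q=1
  k=2: a=3, p=47, q=4
  k=3: a=9, p=435, q=37
  k=4: a=9, p=3962, q=337
  k=5: a=2, p=8359, q=711

8359/711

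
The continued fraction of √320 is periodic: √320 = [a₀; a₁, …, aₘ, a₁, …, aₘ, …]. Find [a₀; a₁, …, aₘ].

[17; 1, 7, 1, 34]

a₀ = ⌊√320⌋ = 17.
With m₀=0, d₀=1 and mₖ₊₁ = dₖaₖ − mₖ, dₖ₊₁ = (n − mₖ₊₁²)/dₖ, aₖ₊₁ = ⌊(a₀+mₖ₊₁)/dₖ₊₁⌋:
  k=1: m=17, d=31, a=1
  k=2: m=14, d=4, a=7
  k=3: m=14, d=31, a=1
  k=4: m=17, d=1, a=34
d=1 and a=2a₀=34 at k=4, so the next step gives (m, d) = (17, 31) again — its k=1 value — and the period has length 4.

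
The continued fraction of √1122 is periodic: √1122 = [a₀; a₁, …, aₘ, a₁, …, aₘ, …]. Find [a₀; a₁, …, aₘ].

[33; 2, 66]

a₀ = ⌊√1122⌋ = 33.
With m₀=0, d₀=1 and mₖ₊₁ = dₖaₖ − mₖ, dₖ₊₁ = (n − mₖ₊₁²)/dₖ, aₖ₊₁ = ⌊(a₀+mₖ₊₁)/dₖ₊₁⌋:
  k=1: m=33, d=33, a=2
  k=2: m=33, d=1, a=66
d=1 and a=2a₀=66 at k=2, so the next step gives (m, d) = (33, 33) again — its k=1 value — and the period has length 2.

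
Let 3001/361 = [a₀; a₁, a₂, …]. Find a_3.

3001 = 8·361 + 113   →  a_0 = 8
361 = 3·113 + 22   →  a_1 = 3
113 = 5·22 + 3   →  a_2 = 5
22 = 7·3 + 1   →  a_3 = 7

7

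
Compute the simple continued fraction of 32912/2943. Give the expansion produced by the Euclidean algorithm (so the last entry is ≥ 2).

32912 = 11*2943 + 539
2943 = 5*539 + 248
539 = 2*248 + 43
248 = 5*43 + 33
43 = 1*33 + 10
33 = 3*10 + 3
10 = 3*3 + 1
3 = 3*1 + 0  (stop)
So 32912/2943 = [11; 5, 2, 5, 1, 3, 3, 3].

[11; 5, 2, 5, 1, 3, 3, 3]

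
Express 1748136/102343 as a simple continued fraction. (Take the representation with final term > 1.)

[17; 12, 3, 10, 2, 12, 3, 3]

1748136 = 17×102343 + 8305
102343 = 12×8305 + 2683
8305 = 3×2683 + 256
2683 = 10×256 + 123
256 = 2×123 + 10
123 = 12×10 + 3
10 = 3×3 + 1
3 = 3×1 + 0  (stop)
So 1748136/102343 = [17; 12, 3, 10, 2, 12, 3, 3].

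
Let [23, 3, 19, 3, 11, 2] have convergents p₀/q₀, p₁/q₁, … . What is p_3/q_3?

Using pₖ = aₖpₖ₋₁ + pₖ₋₂, qₖ = aₖqₖ₋₁ + qₖ₋₂ (with p₋₁=1, p₋₂=0, q₋₁=0, q₋₂=1):
  k=0: a=23, p=23, q=1
  k=1: a=3, p=70, q=3
  k=2: a=19, p=1353, q=58
  k=3: a=3, p=4129, q=177

4129/177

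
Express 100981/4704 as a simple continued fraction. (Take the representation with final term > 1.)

[21; 2, 7, 11, 2, 13]

100981 = 21*4704 + 2197
4704 = 2*2197 + 310
2197 = 7*310 + 27
310 = 11*27 + 13
27 = 2*13 + 1
13 = 13*1 + 0  (stop)
So 100981/4704 = [21; 2, 7, 11, 2, 13].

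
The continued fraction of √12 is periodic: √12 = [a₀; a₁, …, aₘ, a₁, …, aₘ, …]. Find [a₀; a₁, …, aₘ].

a₀ = ⌊√12⌋ = 3.
With m₀=0, d₀=1 and mₖ₊₁ = dₖaₖ − mₖ, dₖ₊₁ = (n − mₖ₊₁²)/dₖ, aₖ₊₁ = ⌊(a₀+mₖ₊₁)/dₖ₊₁⌋:
  k=1: m=3, d=3, a=2
  k=2: m=3, d=1, a=6
d=1 and a=2a₀=6 at k=2, so the next step gives (m, d) = (3, 3) again — its k=1 value — and the period has length 2.

[3; 2, 6]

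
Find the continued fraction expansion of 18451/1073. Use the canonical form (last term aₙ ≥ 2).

[17; 5, 9, 7, 1, 2]

18451 = 17*1073 + 210
1073 = 5*210 + 23
210 = 9*23 + 3
23 = 7*3 + 2
3 = 1*2 + 1
2 = 2*1 + 0  (stop)
So 18451/1073 = [17; 5, 9, 7, 1, 2].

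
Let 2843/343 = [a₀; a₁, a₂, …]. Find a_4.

2843 = 8·343 + 99   →  a_0 = 8
343 = 3·99 + 46   →  a_1 = 3
99 = 2·46 + 7   →  a_2 = 2
46 = 6·7 + 4   →  a_3 = 6
7 = 1·4 + 3   →  a_4 = 1

1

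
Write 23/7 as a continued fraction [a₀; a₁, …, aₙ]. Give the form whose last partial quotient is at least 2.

23 = 3*7 + 2
7 = 3*2 + 1
2 = 2*1 + 0  (stop)
So 23/7 = [3; 3, 2].

[3; 3, 2]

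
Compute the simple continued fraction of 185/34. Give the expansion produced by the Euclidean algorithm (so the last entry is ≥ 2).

185 = 5·34 + 15
34 = 2·15 + 4
15 = 3·4 + 3
4 = 1·3 + 1
3 = 3·1 + 0  (stop)
So 185/34 = [5; 2, 3, 1, 3].

[5; 2, 3, 1, 3]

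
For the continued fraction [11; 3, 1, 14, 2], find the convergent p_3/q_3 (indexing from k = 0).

Using pₖ = aₖpₖ₋₁ + pₖ₋₂, qₖ = aₖqₖ₋₁ + qₖ₋₂ (with p₋₁=1, p₋₂=0, q₋₁=0, q₋₂=1):
  k=0: a=11, p=11, q=1
  k=1: a=3, p=34, q=3
  k=2: a=1, p=45, q=4
  k=3: a=14, p=664, q=59

664/59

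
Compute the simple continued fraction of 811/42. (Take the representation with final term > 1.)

811 = 19·42 + 13
42 = 3·13 + 3
13 = 4·3 + 1
3 = 3·1 + 0  (stop)
So 811/42 = [19; 3, 4, 3].

[19; 3, 4, 3]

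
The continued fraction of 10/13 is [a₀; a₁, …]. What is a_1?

1

10 = 0·13 + 10   →  a_0 = 0
13 = 1·10 + 3   →  a_1 = 1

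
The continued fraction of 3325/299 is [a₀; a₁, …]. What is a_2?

3

3325 = 11·299 + 36   →  a_0 = 11
299 = 8·36 + 11   →  a_1 = 8
36 = 3·11 + 3   →  a_2 = 3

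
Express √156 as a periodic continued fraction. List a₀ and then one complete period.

[12; 2, 24]

a₀ = ⌊√156⌋ = 12.
With m₀=0, d₀=1 and mₖ₊₁ = dₖaₖ − mₖ, dₖ₊₁ = (n − mₖ₊₁²)/dₖ, aₖ₊₁ = ⌊(a₀+mₖ₊₁)/dₖ₊₁⌋:
  k=1: m=12, d=12, a=2
  k=2: m=12, d=1, a=24
d=1 and a=2a₀=24 at k=2, so the next step gives (m, d) = (12, 12) again — its k=1 value — and the period has length 2.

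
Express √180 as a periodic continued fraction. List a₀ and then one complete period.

[13; 2, 2, 2, 26]

a₀ = ⌊√180⌋ = 13.
With m₀=0, d₀=1 and mₖ₊₁ = dₖaₖ − mₖ, dₖ₊₁ = (n − mₖ₊₁²)/dₖ, aₖ₊₁ = ⌊(a₀+mₖ₊₁)/dₖ₊₁⌋:
  k=1: m=13, d=11, a=2
  k=2: m=9, d=9, a=2
  k=3: m=9, d=11, a=2
  k=4: m=13, d=1, a=26
d=1 and a=2a₀=26 at k=4, so the next step gives (m, d) = (13, 11) again — its k=1 value — and the period has length 4.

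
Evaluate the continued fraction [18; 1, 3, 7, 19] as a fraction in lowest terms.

Fold from the inside: start with 19/1.
  7 + 1/19 = 134/19
  3 + 19/134 = 421/134
  1 + 134/421 = 555/421
  18 + 421/555 = 10411/555

10411/555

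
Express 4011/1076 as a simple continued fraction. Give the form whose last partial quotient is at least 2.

4011 = 3·1076 + 783
1076 = 1·783 + 293
783 = 2·293 + 197
293 = 1·197 + 96
197 = 2·96 + 5
96 = 19·5 + 1
5 = 5·1 + 0  (stop)
So 4011/1076 = [3; 1, 2, 1, 2, 19, 5].

[3; 1, 2, 1, 2, 19, 5]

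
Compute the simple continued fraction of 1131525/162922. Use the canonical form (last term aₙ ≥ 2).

1131525 = 6*162922 + 153993
162922 = 1*153993 + 8929
153993 = 17*8929 + 2200
8929 = 4*2200 + 129
2200 = 17*129 + 7
129 = 18*7 + 3
7 = 2*3 + 1
3 = 3*1 + 0  (stop)
So 1131525/162922 = [6; 1, 17, 4, 17, 18, 2, 3].

[6; 1, 17, 4, 17, 18, 2, 3]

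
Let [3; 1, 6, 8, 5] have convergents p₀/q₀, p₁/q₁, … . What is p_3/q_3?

Using pₖ = aₖpₖ₋₁ + pₖ₋₂, qₖ = aₖqₖ₋₁ + qₖ₋₂ (with p₋₁=1, p₋₂=0, q₋₁=0, q₋₂=1):
  k=0: a=3, p=3, q=1
  k=1: a=1, p=4, q=1
  k=2: a=6, p=27, q=7
  k=3: a=8, p=220, q=57

220/57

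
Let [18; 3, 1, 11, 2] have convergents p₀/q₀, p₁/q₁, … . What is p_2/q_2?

73/4

Using pₖ = aₖpₖ₋₁ + pₖ₋₂, qₖ = aₖqₖ₋₁ + qₖ₋₂ (with p₋₁=1, p₋₂=0, q₋₁=0, q₋₂=1):
  k=0: a=18, p=18, q=1
  k=1: a=3, p=55, q=3
  k=2: a=1, p=73, q=4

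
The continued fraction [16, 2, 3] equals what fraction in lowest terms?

Using pₖ = aₖpₖ₋₁ + pₖ₋₂ and qₖ = aₖqₖ₋₁ + qₖ₋₂:
  k=0: a=16, p=16, q=1
  k=1: a=2, p=33, q=2
  k=2: a=3, p=115, q=7

115/7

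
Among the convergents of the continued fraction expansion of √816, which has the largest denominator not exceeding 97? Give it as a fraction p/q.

2171/76

√816 = [28; 1, 1, 3, 3, 3, 1, 1, 56, …] (period length 8).
Convergents:
  p_0/q_0 = 28/1
  p_1/q_1 = 29/1
  p_2/q_2 = 57/2
  p_3/q_3 = 200/7
  p_4/q_4 = 657/23
  p_5/q_5 = 2171/76
  p_6/q_6 = 2828/99
q_5 = 76 ≤ 97 < 99 = q_6, so the answer is 2171/76.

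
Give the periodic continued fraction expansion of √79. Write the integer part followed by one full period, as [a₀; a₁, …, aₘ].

[8; 1, 7, 1, 16]

a₀ = ⌊√79⌋ = 8.
With m₀=0, d₀=1 and mₖ₊₁ = dₖaₖ − mₖ, dₖ₊₁ = (n − mₖ₊₁²)/dₖ, aₖ₊₁ = ⌊(a₀+mₖ₊₁)/dₖ₊₁⌋:
  k=1: m=8, d=15, a=1
  k=2: m=7, d=2, a=7
  k=3: m=7, d=15, a=1
  k=4: m=8, d=1, a=16
d=1 and a=2a₀=16 at k=4, so the next step gives (m, d) = (8, 15) again — its k=1 value — and the period has length 4.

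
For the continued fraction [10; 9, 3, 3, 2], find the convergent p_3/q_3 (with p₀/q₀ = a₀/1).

Using pₖ = aₖpₖ₋₁ + pₖ₋₂, qₖ = aₖqₖ₋₁ + qₖ₋₂ (with p₋₁=1, p₋₂=0, q₋₁=0, q₋₂=1):
  k=0: a=10, p=10, q=1
  k=1: a=9, p=91, q=9
  k=2: a=3, p=283, q=28
  k=3: a=3, p=940, q=93

940/93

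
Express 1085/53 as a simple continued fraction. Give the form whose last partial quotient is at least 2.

1085 = 20·53 + 25
53 = 2·25 + 3
25 = 8·3 + 1
3 = 3·1 + 0  (stop)
So 1085/53 = [20; 2, 8, 3].

[20; 2, 8, 3]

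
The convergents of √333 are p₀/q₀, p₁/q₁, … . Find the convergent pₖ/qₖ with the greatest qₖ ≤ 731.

10657/584

√333 = [18; 4, 36, …] (period length 2).
Convergents:
  p_0/q_0 = 18/1
  p_1/q_1 = 73/4
  p_2/q_2 = 2646/145
  p_3/q_3 = 10657/584
  p_4/q_4 = 386298/21169
q_3 = 584 ≤ 731 < 21169 = q_4, so the answer is 10657/584.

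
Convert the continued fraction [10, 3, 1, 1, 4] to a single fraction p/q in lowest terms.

329/32

Fold from the inside: start with 4/1.
  1 + 1/4 = 5/4
  1 + 4/5 = 9/5
  3 + 5/9 = 32/9
  10 + 9/32 = 329/32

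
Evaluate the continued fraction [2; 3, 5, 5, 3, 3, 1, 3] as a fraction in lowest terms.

Using pₖ = aₖpₖ₋₁ + pₖ₋₂ and qₖ = aₖqₖ₋₁ + qₖ₋₂:
  k=0: a=2, p=2, q=1
  k=1: a=3, p=7, q=3
  k=2: a=5, p=37, q=16
  k=3: a=5, p=192, q=83
  k=4: a=3, p=613, q=265
  k=5: a=3, p=2031, q=878
  k=6: a=1, p=2644, q=1143
  k=7: a=3, p=9963, q=4307

9963/4307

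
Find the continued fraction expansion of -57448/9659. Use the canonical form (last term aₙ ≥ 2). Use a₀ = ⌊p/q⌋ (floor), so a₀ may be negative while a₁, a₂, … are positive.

[-6; 19, 11, 4, 11]

-57448 = -6*9659 + 506
9659 = 19*506 + 45
506 = 11*45 + 11
45 = 4*11 + 1
11 = 11*1 + 0  (stop)
So -57448/9659 = [-6; 19, 11, 4, 11].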